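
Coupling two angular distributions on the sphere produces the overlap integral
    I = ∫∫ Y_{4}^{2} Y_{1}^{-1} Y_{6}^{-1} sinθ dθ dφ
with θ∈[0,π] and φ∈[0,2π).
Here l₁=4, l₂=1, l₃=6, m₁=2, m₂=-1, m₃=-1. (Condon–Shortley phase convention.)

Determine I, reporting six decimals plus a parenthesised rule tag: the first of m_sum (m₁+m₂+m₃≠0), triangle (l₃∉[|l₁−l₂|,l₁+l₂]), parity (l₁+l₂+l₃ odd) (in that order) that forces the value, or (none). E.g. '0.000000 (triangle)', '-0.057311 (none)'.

0.000000 (triangle)

|4−1|≤6≤4+1 violated ⇒ I = 0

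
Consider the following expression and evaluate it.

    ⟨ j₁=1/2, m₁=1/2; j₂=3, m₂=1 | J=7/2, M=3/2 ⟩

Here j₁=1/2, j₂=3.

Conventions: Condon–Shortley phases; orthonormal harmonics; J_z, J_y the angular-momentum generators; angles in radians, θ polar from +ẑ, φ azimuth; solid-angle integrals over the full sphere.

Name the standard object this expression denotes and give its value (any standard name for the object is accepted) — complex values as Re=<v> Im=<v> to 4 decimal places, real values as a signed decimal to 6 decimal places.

Clebsch–Gordan coefficient, +√(5/7) ≈ +0.845154

This is a Clebsch–Gordan (vector-coupling) coefficient.
triangle: 0!×1!×6!/8! = 720/40320
(j±m)!: 1!×0!×4!×2!×5!×2! = 11520
prefactor² = (2J+1)×Δ×N² = 11520/7
  k=0: +1/(0!×0!×0!×4!×1!×2!) = 1/48
Σ = 1/48  ⇒  CG² = 11520/7×(1/48)² = 5/7
CG = +√(5/7) = +0.845154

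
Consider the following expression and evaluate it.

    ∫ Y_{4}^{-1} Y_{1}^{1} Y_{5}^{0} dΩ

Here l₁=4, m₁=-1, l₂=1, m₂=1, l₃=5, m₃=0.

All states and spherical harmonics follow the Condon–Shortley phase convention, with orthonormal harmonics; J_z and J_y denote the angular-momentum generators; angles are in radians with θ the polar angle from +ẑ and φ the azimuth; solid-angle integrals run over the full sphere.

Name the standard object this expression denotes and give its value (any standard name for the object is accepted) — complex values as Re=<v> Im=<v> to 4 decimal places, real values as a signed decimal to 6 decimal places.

Gaunt coefficient, +0.155288

This is a Gaunt coefficient — the integral of a triple product of spherical harmonics over the sphere.
Checks pass: Σm=0; 10 even; l₃=5∈[3,5].
(2·4+1)(2·1+1)(2·5+1) = 297
Δ: 0! 8! 2! / 11! → 1/495
sum: t=0:+1/576 = 1/576
3j²(4 1 5; 0 0 0) = Δ·Π!·Σ² = 5/99  (sign -1)
sum: t=0:+1/1440 = 1/1440
3j²(4 1 5; -1 1 0) = Δ·Π!·Σ² = 2/99  (sign -1)
combine: 4πI² = 297·5/99·2/99 = 10/33
take √, sign +1: I = 0.15528807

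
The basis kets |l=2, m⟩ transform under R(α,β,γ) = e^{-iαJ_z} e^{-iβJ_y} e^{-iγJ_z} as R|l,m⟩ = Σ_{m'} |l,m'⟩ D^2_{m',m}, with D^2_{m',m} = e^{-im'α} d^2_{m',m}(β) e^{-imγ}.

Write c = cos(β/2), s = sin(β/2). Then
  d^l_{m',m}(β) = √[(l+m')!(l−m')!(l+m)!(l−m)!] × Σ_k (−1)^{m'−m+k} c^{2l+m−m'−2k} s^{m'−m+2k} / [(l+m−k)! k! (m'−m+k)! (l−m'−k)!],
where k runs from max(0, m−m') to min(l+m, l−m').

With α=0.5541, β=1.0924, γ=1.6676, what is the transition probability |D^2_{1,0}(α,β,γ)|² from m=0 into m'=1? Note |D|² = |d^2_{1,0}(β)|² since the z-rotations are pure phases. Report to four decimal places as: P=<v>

First d^2_{1,0}(β=1.0924), then the phase factors e^{-i(1)α} and e^{-i(0)γ}:
Half-angle: c=0.854505, s=0.519444. N=√(6·1·2·2)=4.898979
Admissible k: 0..1 (factorial args all ≥0)
  k=0: (−1)^1·4.8990/(2)·0.8545^3·0.5194^1 = -0.793885
  k=1: (−1)^2·4.8990/(2)·0.8545^1·0.5194^3 = +0.293363
d^2_{1,0}(1.0924) = -0.793885 +0.293363 = -0.500521
|D^2_{1,0}|² = |d^2_{1,0}(β)|² = (-0.500521)² = 0.250522 (the z-rotation phases have unit modulus)

P=0.2505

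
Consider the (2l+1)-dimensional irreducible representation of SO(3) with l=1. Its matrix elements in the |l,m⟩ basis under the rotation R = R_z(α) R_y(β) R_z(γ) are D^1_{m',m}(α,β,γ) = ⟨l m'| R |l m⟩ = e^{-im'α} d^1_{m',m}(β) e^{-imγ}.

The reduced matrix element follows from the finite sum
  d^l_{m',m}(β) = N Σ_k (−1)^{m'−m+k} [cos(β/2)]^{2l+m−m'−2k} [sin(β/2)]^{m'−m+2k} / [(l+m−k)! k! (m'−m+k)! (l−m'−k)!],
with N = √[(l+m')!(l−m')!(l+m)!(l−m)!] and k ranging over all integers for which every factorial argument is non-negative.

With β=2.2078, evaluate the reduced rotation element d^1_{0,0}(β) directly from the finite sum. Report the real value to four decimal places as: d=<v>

d=-0.5948

d^1_{0,0}(β=2.2078) via the finite sum:
Half-angle: c=0.450117, s=0.892970. N=√(1·1·1·1)=1.000000
Admissible k: 0..1 (factorial args all ≥0)
  k=0: (−1)^0·1.0000/(1)·0.4501^2·0.8930^0 = +0.202605
  k=1: (−1)^1·1.0000/(1)·0.4501^0·0.8930^2 = -0.797395
d^1_{0,0}(2.2078) = +0.202605 -0.797395 = -0.594789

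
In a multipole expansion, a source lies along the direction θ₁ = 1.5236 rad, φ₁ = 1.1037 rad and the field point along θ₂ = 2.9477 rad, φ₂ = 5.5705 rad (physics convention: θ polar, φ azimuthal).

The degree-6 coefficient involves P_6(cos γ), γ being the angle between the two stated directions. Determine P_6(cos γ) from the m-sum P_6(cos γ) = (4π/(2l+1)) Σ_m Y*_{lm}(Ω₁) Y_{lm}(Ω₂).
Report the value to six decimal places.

-0.257102

Expand P_6 via completeness: Σ_{m} conj(Y_{6,m}) at Ω₁ times Y_{6,m} at Ω₂ —
  m=-6: (+0.452553+0.159583i) × (-0.000010-0.000022i) = -0.000001-0.000012i  (running Σ = -0.000001-0.000012i)
  m=-5: (+0.056655-0.054355i) × (+0.000398+0.000179i) = +0.000032-0.000012i  (running Σ = +0.000031-0.000023i)
  m=-4: (+0.101599+0.331268i) × (-0.004519+0.001353i) = -0.000907-0.001359i  (running Σ = -0.000876-0.001383i)
  m=-3: (+0.089832+0.015375i) × (+0.018651-0.029275i) = +0.002126-0.002343i  (running Σ = +0.001249-0.003726i)
  m=-2: (-0.185476+0.250888i) × (+0.024993+0.170648i) = -0.047449-0.025381i  (running Σ = -0.046200-0.029106i)
  m=-1: (+0.043130+0.085521i) × (-0.395385-0.341695i) = +0.012169-0.048551i  (running Σ = -0.034030-0.077657i)
  m=0: (-0.303088-0.000000i) × (+0.652988+0.000000i) = -0.197913-0.000000i  (running Σ = -0.231943-0.077657i)
  m=1: (-0.043130+0.085521i) × (+0.395385-0.341695i) = +0.012169+0.048551i  (running Σ = -0.219774-0.029106i)
  m=2: (-0.185476-0.250888i) × (+0.024993-0.170648i) = -0.047449+0.025381i  (running Σ = -0.267223-0.003726i)
  m=3: (-0.089832+0.015375i) × (-0.018651-0.029275i) = +0.002126+0.002343i  (running Σ = -0.265098-0.001383i)
  m=4: (+0.101599-0.331268i) × (-0.004519-0.001353i) = -0.000907+0.001359i  (running Σ = -0.266005-0.000023i)
  m=5: (-0.056655-0.054355i) × (-0.000398+0.000179i) = +0.000032+0.000012i  (running Σ = -0.265973-0.000012i)
  m=6: (+0.452553-0.159583i) × (-0.000010+0.000022i) = -0.000001+0.000012i  (running Σ = -0.265974+0.000000i)
Σ over m = -0.265974+0.000000i; ×(4π/13) → -0.257102+0.000000i. Real part: -0.257102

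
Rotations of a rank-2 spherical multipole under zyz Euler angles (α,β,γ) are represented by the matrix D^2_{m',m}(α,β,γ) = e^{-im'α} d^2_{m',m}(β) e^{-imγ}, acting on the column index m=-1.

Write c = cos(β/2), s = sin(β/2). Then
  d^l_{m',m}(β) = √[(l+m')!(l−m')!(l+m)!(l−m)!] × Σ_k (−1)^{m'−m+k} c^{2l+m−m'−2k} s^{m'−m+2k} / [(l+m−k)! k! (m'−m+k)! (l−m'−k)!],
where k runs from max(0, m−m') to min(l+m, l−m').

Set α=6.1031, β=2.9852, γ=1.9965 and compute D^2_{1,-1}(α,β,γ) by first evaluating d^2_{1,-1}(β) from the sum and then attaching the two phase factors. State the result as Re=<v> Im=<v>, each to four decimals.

First d^2_{1,-1}(β=2.9852), then the phase factors e^{-i(1)α} and e^{-i(-1)γ}:
c=cos(2.985200/2)=0.078117, s=sin(2.985200/2)=0.996944; N=√[6·1·1·6]=6.000000
The bounds max(0,m−m')=0 and min(l+m,l−m')=1 give 2 terms
  k=0: (−1)^2·6.0000/(2)·0.0781^2·0.9969^2 = +0.018195
  k=1: (−1)^3·6.0000/(6)·0.0781^0·0.9969^4 = -0.987833
d^2_{1,-1}(2.9852) = +0.018195 -0.987833 = -0.969638
Attach z-rotation phases: D = e^{-i(1)(6.1031)}·(-0.969638)·e^{-i(-1)(1.9965)} = +0.552122-0.797094i

Re=0.5521 Im=-0.7971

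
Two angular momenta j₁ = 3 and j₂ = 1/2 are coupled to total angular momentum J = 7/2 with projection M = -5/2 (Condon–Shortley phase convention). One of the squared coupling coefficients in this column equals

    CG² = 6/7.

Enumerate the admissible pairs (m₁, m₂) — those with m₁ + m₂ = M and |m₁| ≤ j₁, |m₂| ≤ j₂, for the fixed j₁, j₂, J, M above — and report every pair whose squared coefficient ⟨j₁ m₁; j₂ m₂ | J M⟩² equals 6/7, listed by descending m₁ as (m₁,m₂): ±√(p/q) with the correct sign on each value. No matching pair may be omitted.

Admissible pairs with m₁+m₂ = M = -5/2: (-3,1/2), (-2,-1/2)
  (m₁,m₂)=(-2,-1/2): CG² = 6/7, CG = +√(6/7)   ← matches the target
  (m₁,m₂)=(-3,1/2): CG² = 1/7, CG = +√(1/7)
Pairs with CG² = 6/7: (-2,-1/2): +√(6/7)

(-2,-1/2): +√(6/7)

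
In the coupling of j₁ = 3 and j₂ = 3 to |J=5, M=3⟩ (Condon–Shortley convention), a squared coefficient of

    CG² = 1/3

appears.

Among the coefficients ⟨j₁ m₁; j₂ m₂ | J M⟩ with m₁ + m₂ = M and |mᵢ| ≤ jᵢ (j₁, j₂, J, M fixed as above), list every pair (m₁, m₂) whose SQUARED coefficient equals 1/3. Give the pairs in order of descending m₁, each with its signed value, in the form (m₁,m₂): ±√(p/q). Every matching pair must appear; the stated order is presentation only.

Admissible pairs with m₁+m₂ = M = 3: (0,3), (1,2), (2,1), (3,0)
  (m₁,m₂)=(3,0): CG² = 1/3, CG = +√(1/3)   ← matches the target
  (m₁,m₂)=(2,1): CG² = 1/6, CG = +√(1/6)
  (m₁,m₂)=(1,2): CG² = 1/6, CG = −√(1/6)
  (m₁,m₂)=(0,3): CG² = 1/3, CG = −√(1/3)   ← matches the target
Pairs with CG² = 1/3: (3,0): +√(1/3); (0,3): −√(1/3)

(3,0): +√(1/3); (0,3): −√(1/3)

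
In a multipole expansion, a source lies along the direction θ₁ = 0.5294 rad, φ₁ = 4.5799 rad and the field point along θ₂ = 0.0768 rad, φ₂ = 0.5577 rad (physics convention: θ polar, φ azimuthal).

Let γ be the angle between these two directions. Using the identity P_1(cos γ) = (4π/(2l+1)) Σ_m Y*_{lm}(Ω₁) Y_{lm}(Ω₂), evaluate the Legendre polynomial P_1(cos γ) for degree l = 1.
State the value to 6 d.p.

Expand P_1 via completeness: Σ_{m} conj(Y_{1,m}) at Ω₁ times Y_{1,m} at Ω₂ —
  m=-1: (-0.023049, -0.172951) × (0.022491, -0.014029) = (-0.002945, -0.003567)  (running Σ = (-0.002945, -0.003567))
  m=0: (0.421718, -0.000000) × (0.487162, 0.000000) = (0.205445, 0.000000)  (running Σ = (0.202500, -0.003567))
  m=1: (0.023049, -0.172951) × (-0.022491, -0.014029) = (-0.002945, 0.003567)  (running Σ = (0.199556, 0.000000))
Total Σ_m = (0.199556, 0.000000). Multiply by 4.188790: (0.835896, 0.000000). P_1(cos γ) = 0.835896

0.835896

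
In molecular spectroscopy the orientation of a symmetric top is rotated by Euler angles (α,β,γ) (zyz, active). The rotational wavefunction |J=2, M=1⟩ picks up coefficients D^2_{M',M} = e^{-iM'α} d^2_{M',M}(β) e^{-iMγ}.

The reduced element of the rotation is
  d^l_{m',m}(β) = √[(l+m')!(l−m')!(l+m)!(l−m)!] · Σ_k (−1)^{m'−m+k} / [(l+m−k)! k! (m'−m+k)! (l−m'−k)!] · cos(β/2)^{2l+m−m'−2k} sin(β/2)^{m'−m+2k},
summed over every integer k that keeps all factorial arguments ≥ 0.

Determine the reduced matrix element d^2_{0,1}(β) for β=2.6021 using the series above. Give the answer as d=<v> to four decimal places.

d=-0.5398

d^2_{0,1}(β=2.6021) via the finite sum:
Half-angle: c=0.266487, s=0.963839. N=√(2·2·6·1)=4.898979
k∈{1,2} keeps every argument non-negative
  k=1: (−1)^0·4.8990/(2)·0.2665^3·0.9638^1 = +0.044679
  k=2: (−1)^1·4.8990/(2)·0.2665^1·0.9638^3 = -0.584473
d^2_{0,1}(2.6021) = +0.044679 -0.584473 = -0.539794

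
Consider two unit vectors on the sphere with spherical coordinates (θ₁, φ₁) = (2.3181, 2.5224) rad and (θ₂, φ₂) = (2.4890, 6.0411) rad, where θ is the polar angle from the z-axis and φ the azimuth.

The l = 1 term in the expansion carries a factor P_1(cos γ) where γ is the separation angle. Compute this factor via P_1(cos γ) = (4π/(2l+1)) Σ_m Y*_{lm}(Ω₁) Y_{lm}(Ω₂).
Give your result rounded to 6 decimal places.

Addition theorem: P_1(cos γ) = (4π/3) Σ_m Y*_{lm}(Ω₁) Y_{lm}(Ω₂), m = −1…1:
  term(m=-1) = (-0.049433, 0.019579)   from Y*(Ω₁)=(-0.206379, 0.147084), Y(Ω₂)=(0.203683, 0.050295)
  term(m=+0) = (0.128916, 0.000000)   from Y*(Ω₁)=(-0.332085, -0.000000), Y(Ω₂)=(-0.388201, 0.000000)
  term(m=+1) = (-0.049433, -0.019579)   from Y*(Ω₁)=(0.206379, 0.147084), Y(Ω₂)=(-0.203683, 0.050295)
Accumulated sum (0.030049, 0.000000); after 4π/(2l+1) scaling, (0.125868, 0.000000) ⇒ P_1 = 0.125868

0.125868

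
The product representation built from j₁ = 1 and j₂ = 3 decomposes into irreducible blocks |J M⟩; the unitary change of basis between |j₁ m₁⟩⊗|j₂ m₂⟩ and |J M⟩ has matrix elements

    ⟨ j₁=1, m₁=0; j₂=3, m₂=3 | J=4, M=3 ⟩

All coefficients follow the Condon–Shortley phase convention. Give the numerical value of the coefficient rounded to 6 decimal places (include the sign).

j₁+j₂−J=0  J+j₁−j₂=2  J−j₁+j₂=6  j₁+j₂+J+1=9
(j₁±m₁, j₂±m₂, J±M) = (1,1,6,0,7,1)
P² = 129600
sum k=0..0:
  [0] +1/720 = 1/720
S = 1/720
C² = P²·S² = 1/4 ; C = +0.500000

+√(1/4) = +0.500000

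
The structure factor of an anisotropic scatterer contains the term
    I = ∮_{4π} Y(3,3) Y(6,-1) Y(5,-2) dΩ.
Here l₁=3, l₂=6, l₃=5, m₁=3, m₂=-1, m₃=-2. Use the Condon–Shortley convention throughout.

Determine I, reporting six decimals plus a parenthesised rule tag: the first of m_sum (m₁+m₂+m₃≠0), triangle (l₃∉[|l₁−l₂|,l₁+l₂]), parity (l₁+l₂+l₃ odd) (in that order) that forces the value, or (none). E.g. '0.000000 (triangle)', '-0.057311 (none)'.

Checks pass: Σm=0; 14 even; l₃=5∈[3,9].
(2·3+1)(2·6+1)(2·5+1) = 1001
Δ: 4! 2! 8! / 15! → 1/675675
sum: t=1:−1/8640 t=2:+1/2304 t=3:−1/8640 = 7/34560
3j²(3 6 5; 0 0 0) = Δ·Π!·Σ² = 7/429  (sign -1)
sum: t=0:+1/34560 = 1/34560
3j²(3 6 5; 3 -1 -2) = Δ·Π!·Σ² = 7/429  (sign -1)
combine: 4πI² = 1001·7/429·7/429 = 343/1287
take √, sign +1: I = 0.14563067
No selection rule forces the value: the integral is nonzero (none).

0.145631 (none)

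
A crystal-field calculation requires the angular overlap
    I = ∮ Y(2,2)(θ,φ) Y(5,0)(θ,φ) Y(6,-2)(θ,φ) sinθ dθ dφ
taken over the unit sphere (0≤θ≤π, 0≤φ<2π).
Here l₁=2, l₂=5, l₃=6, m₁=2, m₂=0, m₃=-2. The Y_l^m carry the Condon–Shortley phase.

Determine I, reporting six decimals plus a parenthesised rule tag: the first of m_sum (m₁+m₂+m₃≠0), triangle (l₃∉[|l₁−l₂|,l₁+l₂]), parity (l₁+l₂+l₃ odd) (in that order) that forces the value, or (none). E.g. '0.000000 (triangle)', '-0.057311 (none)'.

0.000000 (parity)

L=13 odd ⇒ parity kills the (l;000) factor ⇒ I = 0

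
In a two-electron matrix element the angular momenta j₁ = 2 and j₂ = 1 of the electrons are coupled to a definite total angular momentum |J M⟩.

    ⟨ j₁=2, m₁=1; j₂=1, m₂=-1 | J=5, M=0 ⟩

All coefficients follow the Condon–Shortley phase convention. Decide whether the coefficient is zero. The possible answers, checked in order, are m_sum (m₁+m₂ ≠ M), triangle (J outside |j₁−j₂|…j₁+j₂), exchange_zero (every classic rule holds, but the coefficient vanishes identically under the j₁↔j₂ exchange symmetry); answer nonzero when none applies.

m-sum: m₁+m₂ = 1+(-1) = 0, M = 0  ✓
triangle: need |j₁−j₂| ≤ J ≤ j₁+j₂, i.e. J ∈ [1, 3]; J = 5 is outside ✗ ⇒ coefficient is 0

triangle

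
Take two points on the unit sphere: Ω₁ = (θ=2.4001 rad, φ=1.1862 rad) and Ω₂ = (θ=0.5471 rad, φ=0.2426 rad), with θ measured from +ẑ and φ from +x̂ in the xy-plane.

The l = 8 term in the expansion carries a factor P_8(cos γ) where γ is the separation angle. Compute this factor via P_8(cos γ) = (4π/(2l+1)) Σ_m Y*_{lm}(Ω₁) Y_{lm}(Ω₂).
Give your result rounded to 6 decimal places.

Addition theorem: P_8(cos γ) = (4π/17) Σ_m Y*_{lm}(Ω₁) Y_{lm}(Ω₂), m = −8…8:
  m=-8: Y*=-0.022268-0.001446i  Y=-0.001000-0.002577i  product +0.000019+0.000059i
  m=-7: Y*=+0.042343-0.087787i  Y=-0.002307-0.018007i  product -0.001678-0.000560i
  m=-6: Y*=+0.171822+0.189397i  Y=+0.008524-0.073669i  product +0.015417-0.011043i
  m=-5: Y*=-0.407973+0.149933i  Y=+0.073577-0.196788i  product -0.000512+0.091316i
  m=-4: Y*=+0.013880-0.428102i  Y=+0.232573-0.339662i  product -0.142182-0.104280i
  m=-3: Y*=+0.071674+0.031751i  Y=+0.375109-0.334208i  product +0.037497-0.012044i
  m=-2: Y*=+0.248000-0.240089i  Y=+0.191642-0.101041i  product +0.023268-0.071069i
  m=-1: Y*=+0.096164+0.237588i  Y=-0.308482+0.076341i  product -0.047803-0.065950i
  m=+0: Y*=+0.274383-0.000000i  Y=-0.336586+0.000000i  product -0.092354+0.000000i
  m=+1: Y*=-0.096164+0.237588i  Y=+0.308482+0.076341i  product -0.047803+0.065950i
  m=+2: Y*=+0.248000+0.240089i  Y=+0.191642+0.101041i  product +0.023268+0.071069i
  m=+3: Y*=-0.071674+0.031751i  Y=-0.375109-0.334208i  product +0.037497+0.012044i
  m=+4: Y*=+0.013880+0.428102i  Y=+0.232573+0.339662i  product -0.142182+0.104280i
  m=+5: Y*=+0.407973+0.149933i  Y=-0.073577-0.196788i  product -0.000512-0.091316i
  m=+6: Y*=+0.171822-0.189397i  Y=+0.008524+0.073669i  product +0.015417+0.011043i
  m=+7: Y*=-0.042343-0.087787i  Y=+0.002307-0.018007i  product -0.001678+0.000560i
  m=+8: Y*=-0.022268+0.001446i  Y=-0.001000+0.002577i  product +0.000019-0.000059i
Σ over m = -0.324302-0.000000i; ×(4π/17) → -0.239723-0.000000i. Real part: -0.239723

-0.239723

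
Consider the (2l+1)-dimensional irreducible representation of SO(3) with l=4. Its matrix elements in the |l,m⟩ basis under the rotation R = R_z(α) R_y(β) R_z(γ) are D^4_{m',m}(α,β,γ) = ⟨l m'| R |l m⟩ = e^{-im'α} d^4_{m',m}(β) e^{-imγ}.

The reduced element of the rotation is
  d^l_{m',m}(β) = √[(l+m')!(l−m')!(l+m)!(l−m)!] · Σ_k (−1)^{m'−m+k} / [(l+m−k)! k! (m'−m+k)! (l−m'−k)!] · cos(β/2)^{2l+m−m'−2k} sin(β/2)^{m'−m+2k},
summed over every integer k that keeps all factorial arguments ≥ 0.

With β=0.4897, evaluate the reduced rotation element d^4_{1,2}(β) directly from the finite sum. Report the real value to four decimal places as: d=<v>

d=0.5831

d^4_{1,2}(β=0.4897) via the finite sum:
Half-angle: c=0.970174, s=0.242411. N=√(120·6·720·2)=1018.233765
k: max(0,(2)−(1))=1 … min(4+(2),4−(1))=3
  k=1: (−1)^0·1018.2338/(240)·0.9702^7·0.2424^1 = +0.832022
  k=2: (−1)^1·1018.2338/(48)·0.9702^5·0.2424^3 = -0.259723
  k=3: (−1)^2·1018.2338/(72)·0.9702^3·0.2424^5 = +0.010810
d^4_{1,2}(0.4897) = +0.832022 -0.259723 +0.010810 = +0.583109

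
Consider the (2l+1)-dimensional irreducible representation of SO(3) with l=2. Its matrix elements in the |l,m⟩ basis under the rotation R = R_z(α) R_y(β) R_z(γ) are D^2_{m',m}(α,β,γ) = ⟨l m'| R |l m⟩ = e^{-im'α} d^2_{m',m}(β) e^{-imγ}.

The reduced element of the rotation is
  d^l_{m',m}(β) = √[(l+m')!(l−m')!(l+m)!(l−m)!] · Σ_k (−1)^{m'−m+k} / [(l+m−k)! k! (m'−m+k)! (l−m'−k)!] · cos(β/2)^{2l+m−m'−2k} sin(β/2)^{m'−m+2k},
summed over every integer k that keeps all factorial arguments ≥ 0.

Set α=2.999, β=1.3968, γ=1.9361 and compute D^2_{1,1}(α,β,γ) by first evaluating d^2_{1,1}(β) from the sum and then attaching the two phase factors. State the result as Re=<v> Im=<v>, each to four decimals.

Re=-0.0847 Im=-0.3740

Split into d^2_{1,1}(β=1.3968) × two z-phases.
Half-angle: c=0.765872, s=0.642993. N=√(6·1·6·1)=6.000000
k: max(0,(1)−(1))=0 … min(2+(1),2−(1))=1
  k=0: (−1)^0·6.0000/(6)·0.7659^4·0.6430^0 = +0.344052
  k=1: (−1)^1·6.0000/(2)·0.7659^2·0.6430^2 = -0.727522
d^2_{1,1}(1.3968) = +0.344052 -0.727522 = -0.383470
Attach z-rotation phases: D = e^{-i(1)(2.9990)}·(-0.383470)·e^{-i(1)(1.9361)} = -0.084699-0.373999i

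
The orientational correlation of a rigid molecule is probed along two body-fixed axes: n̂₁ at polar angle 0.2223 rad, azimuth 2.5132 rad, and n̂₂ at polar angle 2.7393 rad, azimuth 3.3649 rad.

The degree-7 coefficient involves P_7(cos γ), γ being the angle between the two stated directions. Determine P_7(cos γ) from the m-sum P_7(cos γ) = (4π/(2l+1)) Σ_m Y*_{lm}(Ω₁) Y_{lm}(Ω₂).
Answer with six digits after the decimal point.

0.371912

Expand P_7 via completeness: Σ_{m} conj(Y_{7,m}) at Ω₁ times Y_{7,m} at Ω₂ —
  m=-7: (0.000004, -0.000012) × (-0.000005, 0.000705) = (0.000000, 0.000000)  (running Σ = (0.000000, 0.000000))
  m=-6: (-0.000170, 0.000123) × (-0.001420, 0.006037) = (-0.000001, -0.000001)  (running Σ = (-0.000000, -0.000001))
  m=-5: (0.002173, -0.000001) × (-0.014824, 0.030358) = (-0.000032, 0.000066)  (running Σ = (-0.000033, 0.000065))
  m=-4: (-0.012821, -0.009309) × (-0.079654, 0.098993) = (0.001943, -0.000528)  (running Σ = (0.001910, -0.000463))
  m=-3: (0.025534, 0.078526) × (-0.258353, 0.204649) = (-0.022667, -0.015062)  (running Σ = (-0.020757, -0.015525))
  m=-2: (0.091153, -0.280683) × (-0.485291, 0.232399) = (0.020995, 0.157397)  (running Σ = (0.000238, 0.141872))
  m=-1: (-0.510644, 0.371062) × (-0.361977, 0.082203) = (0.154339, -0.176292)  (running Σ = (0.154576, -0.034421))
  m=0: (0.456555, -0.000000) × (0.295220, 0.000000) = (0.134784, 0.000000)  (running Σ = (0.289361, -0.034421))
  m=1: (0.510644, 0.371062) × (0.361977, 0.082203) = (0.154339, 0.176292)  (running Σ = (0.443699, 0.141872))
  m=2: (0.091153, 0.280683) × (-0.485291, -0.232399) = (0.020995, -0.157397)  (running Σ = (0.464694, -0.015525))
  m=3: (-0.025534, 0.078526) × (0.258353, 0.204649) = (-0.022667, 0.015062)  (running Σ = (0.442027, -0.000463))
  m=4: (-0.012821, 0.009309) × (-0.079654, -0.098993) = (0.001943, 0.000528)  (running Σ = (0.443970, 0.000065))
  m=5: (-0.002173, -0.000001) × (0.014824, 0.030358) = (-0.000032, -0.000066)  (running Σ = (0.443938, -0.000001))
  m=6: (-0.000170, -0.000123) × (-0.001420, -0.006037) = (-0.000001, 0.000001)  (running Σ = (0.443937, 0.000000))
  m=7: (-0.000004, -0.000012) × (0.000005, 0.000705) = (0.000000, -0.000000)  (running Σ = (0.443937, -0.000000))
Total Σ_m = (0.443937, -0.000000). Multiply by 0.837758: (0.371912, -0.000000). P_7(cos γ) = 0.371912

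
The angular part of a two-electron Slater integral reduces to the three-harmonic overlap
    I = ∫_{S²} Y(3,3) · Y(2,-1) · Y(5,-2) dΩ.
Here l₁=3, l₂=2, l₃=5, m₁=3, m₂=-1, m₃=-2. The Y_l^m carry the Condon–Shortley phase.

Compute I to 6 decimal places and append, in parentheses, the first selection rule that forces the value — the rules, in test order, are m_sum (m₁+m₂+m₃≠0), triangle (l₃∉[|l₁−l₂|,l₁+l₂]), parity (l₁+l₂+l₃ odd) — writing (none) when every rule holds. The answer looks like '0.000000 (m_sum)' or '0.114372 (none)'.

m-sum 0 ✓  L=10 even ✓  1≤5≤5 ✓
Π(2lᵢ+1) = 7×5×11 = 385
triangle coeff Δ(3,2,5) = 1/2310
Σ_t [0,0]: t=0:+1/144 = 1/144
(3j)²=10/231 [(3 2 5; 0 0 0)], sign=-1
Σ_t [0,0]: t=0:+1/4320 = 1/4320
(3j)²=1/330 [(3 2 5; 3 -1 -2)], sign=-1
⇒ 4πI² = 5/99
I = (+1)√(5/99/(4π)) = 0.06339609
No selection rule forces the value: the integral is nonzero (none).

0.063396 (none)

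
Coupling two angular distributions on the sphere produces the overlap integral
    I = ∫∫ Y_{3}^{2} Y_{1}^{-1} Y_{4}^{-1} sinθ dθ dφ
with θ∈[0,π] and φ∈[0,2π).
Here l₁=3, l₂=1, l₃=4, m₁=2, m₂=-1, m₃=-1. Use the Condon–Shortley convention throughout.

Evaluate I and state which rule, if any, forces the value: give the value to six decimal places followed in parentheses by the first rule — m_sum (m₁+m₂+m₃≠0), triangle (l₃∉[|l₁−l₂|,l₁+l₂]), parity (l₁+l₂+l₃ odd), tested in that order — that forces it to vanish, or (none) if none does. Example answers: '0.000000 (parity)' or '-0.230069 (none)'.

-0.106622 (none)

m-sum 0 ✓  L=8 even ✓  2≤4≤4 ✓
Π(2lᵢ+1) = 7×3×9 = 189
triangle coeff Δ(3,1,4) = 1/252
Σ_t [0,0]: t=0:+1/36 = 1/36
(3j)²=4/63 [(3 1 4; 0 0 0)], sign=+1
Σ_t [0,0]: t=0:+1/240 = 1/240
(3j)²=1/84 [(3 1 4; 2 -1 -1)], sign=-1
⇒ 4πI² = 1/7
I = (-1)√(1/7/(4π)) = -0.10662181
No selection rule forces the value: the integral is nonzero (none).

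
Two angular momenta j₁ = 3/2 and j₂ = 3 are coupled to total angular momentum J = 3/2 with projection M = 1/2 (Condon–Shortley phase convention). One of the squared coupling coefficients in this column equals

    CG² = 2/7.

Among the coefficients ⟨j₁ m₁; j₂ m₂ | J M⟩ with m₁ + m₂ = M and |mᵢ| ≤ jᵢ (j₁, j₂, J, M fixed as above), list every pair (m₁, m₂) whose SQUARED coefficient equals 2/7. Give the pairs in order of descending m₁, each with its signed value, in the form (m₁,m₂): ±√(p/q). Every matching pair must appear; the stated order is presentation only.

(-3/2,2): −√(2/7)

Admissible pairs with m₁+m₂ = M = 1/2: (-3/2,2), (-1/2,1), (1/2,0), (3/2,-1)
  (m₁,m₂)=(3/2,-1): CG² = 4/35, CG = +√(4/35)
  (m₁,m₂)=(1/2,0): CG² = 9/35, CG = −√(9/35)
  (m₁,m₂)=(-1/2,1): CG² = 12/35, CG = +√(12/35)
  (m₁,m₂)=(-3/2,2): CG² = 2/7, CG = −√(2/7)   ← matches the target
Pairs with CG² = 2/7: (-3/2,2): −√(2/7)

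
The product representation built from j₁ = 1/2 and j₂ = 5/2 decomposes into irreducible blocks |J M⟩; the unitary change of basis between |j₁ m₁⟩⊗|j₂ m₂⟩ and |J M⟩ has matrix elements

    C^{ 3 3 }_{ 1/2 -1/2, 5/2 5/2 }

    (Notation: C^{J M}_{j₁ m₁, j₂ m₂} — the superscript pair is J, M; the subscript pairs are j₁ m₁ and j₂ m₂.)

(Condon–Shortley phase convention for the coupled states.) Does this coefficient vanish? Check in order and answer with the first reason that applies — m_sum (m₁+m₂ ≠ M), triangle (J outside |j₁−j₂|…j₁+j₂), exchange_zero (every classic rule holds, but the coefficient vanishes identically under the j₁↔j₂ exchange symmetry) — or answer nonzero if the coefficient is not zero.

m-sum: m₁+m₂ = -1/2+5/2 = 2, M = 3  ✗ ⇒ coefficient is 0

m_sum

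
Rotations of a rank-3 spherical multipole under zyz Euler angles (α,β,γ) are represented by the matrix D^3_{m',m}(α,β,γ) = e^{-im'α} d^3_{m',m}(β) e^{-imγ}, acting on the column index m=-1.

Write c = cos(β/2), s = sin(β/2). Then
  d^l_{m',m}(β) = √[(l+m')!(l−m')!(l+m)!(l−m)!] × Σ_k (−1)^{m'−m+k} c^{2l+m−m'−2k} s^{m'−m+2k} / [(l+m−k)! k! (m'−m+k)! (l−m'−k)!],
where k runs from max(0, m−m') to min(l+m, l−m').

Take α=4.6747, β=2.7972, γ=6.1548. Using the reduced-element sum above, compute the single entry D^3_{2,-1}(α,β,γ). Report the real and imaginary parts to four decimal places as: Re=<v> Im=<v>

Re=-0.4719 Im=0.0250

D^3_{2,-1}(4.6747,2.7972,6.1548) = e^{-i·2·4.6747}·d^3_{2,-1}(2.7972)·e^{-i·-1·6.1548}. Compute d first:
c=cos(2.797200/2)=0.171347, s=sin(2.797200/2)=0.985211; N=√[120·1·2·24]=75.894664
k: max(0,(-1)−(2))=0 … min(3+(-1),3−(2))=1
  k=0: (−1)^3·75.8947/(12)·0.1713^3·0.9852^3 = -0.030426
  k=1: (−1)^4·75.8947/(24)·0.1713^1·0.9852^5 = +0.502946
d^3_{2,-1}(2.7972) = -0.030426 +0.502946 = +0.472520
Attach z-rotation phases: D = e^{-i(2)(4.6747)}·(+0.472520)·e^{-i(-1)(6.1548)} = -0.471856+0.025035i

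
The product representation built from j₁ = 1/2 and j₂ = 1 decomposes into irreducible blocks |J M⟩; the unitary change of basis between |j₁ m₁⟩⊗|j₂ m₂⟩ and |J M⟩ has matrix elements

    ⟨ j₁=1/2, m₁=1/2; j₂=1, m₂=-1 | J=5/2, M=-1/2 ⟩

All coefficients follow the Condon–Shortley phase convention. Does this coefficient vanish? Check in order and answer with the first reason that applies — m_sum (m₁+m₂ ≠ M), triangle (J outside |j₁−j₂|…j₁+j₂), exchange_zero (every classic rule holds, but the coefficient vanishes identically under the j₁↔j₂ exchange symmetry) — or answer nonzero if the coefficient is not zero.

m-sum: m₁+m₂ = 1/2+(-1) = -1/2, M = -1/2  ✓
triangle: need |j₁−j₂| ≤ J ≤ j₁+j₂, i.e. J ∈ [1/2, 3/2]; J = 5/2 is outside ✗ ⇒ coefficient is 0

triangle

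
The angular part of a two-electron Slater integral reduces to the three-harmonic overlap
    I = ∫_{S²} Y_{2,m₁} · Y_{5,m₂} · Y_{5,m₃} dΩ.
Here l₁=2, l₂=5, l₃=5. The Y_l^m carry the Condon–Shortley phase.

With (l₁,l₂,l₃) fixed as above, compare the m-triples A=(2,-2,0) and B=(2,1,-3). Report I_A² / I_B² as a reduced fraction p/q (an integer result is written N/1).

Same 2,5,5: normalisation and zero-m 3j drop out of the ratio.
A: Δ: 2! 2! 8! / 13! → 1/38610; sum: t=0:+1/2880 = 1/2880; 3j²(2 5 5; 2 -2 0) = Δ·Π!·Σ² = 14/429  (sign -1)
B: Δ: 2! 2! 8! / 13! → 1/38610; sum: t=0:+1/5760 = 1/5760; 3j²(2 5 5; 2 1 -3) = Δ·Π!·Σ² = 56/2145  (sign +1)
I_A²/I_B² = (14/429)/(56/2145) = 5/4

5/4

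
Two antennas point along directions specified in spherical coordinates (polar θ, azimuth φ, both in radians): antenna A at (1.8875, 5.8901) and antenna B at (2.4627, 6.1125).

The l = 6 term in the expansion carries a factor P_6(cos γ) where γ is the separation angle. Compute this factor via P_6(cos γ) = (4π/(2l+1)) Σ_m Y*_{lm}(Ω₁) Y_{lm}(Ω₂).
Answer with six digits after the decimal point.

-0.413815

Term-by-term m-sum for l=6 (normalisation 4π/13 = 0.966644):
  term(m=-6) = (0.002467, -0.010241)   from Y*(Ω₁)=(-0.252108, -0.250942), Y(Ω₂)=(0.015395, 0.025298)
  term(m=-5) = (0.022740, -0.046037)   from Y*(Ω₁)=(0.155264, 0.372801), Y(Ω₂)=(-0.083587, -0.095810)
  term(m=-4) = (0.003851, -0.004750)   from Y*(Ω₁)=(-0.000030, -0.019467), Y(Ω₂)=(0.243698, 0.198177)
  term(m=-3) = (-0.121531, 0.095731)   from Y*(Ω₁)=(0.128417, -0.311044), Y(Ω₂)=(-0.400773, -0.225259)
  term(m=-2) = (-0.032722, 0.015597)   from Y*(Ω₁)=(-0.090480, 0.090620), Y(Ω₂)=(0.266736, 0.094766)
  term(m=-1) = (-0.061168, 0.013832)   from Y*(Ω₁)=(-0.270374, 0.112115), Y(Ω₂)=(0.211142, 0.036393)
  term(m=+0) = (-0.055369, 0.000000)   from Y*(Ω₁)=(0.154575, -0.000000), Y(Ω₂)=(-0.358199, 0.000000)
  term(m=+1) = (-0.061168, -0.013832)   from Y*(Ω₁)=(0.270374, 0.112115), Y(Ω₂)=(-0.211142, 0.036393)
  term(m=+2) = (-0.032722, -0.015597)   from Y*(Ω₁)=(-0.090480, -0.090620), Y(Ω₂)=(0.266736, -0.094766)
  term(m=+3) = (-0.121531, -0.095731)   from Y*(Ω₁)=(-0.128417, -0.311044), Y(Ω₂)=(0.400773, -0.225259)
  term(m=+4) = (0.003851, 0.004750)   from Y*(Ω₁)=(-0.000030, 0.019467), Y(Ω₂)=(0.243698, -0.198177)
  term(m=+5) = (0.022740, 0.046037)   from Y*(Ω₁)=(-0.155264, 0.372801), Y(Ω₂)=(0.083587, -0.095810)
  term(m=+6) = (0.002467, 0.010241)   from Y*(Ω₁)=(-0.252108, 0.250942), Y(Ω₂)=(0.015395, -0.025298)
Σ over m = (-0.428095, -0.000000); ×(4π/13) → (-0.413815, -0.000000). Real part: -0.413815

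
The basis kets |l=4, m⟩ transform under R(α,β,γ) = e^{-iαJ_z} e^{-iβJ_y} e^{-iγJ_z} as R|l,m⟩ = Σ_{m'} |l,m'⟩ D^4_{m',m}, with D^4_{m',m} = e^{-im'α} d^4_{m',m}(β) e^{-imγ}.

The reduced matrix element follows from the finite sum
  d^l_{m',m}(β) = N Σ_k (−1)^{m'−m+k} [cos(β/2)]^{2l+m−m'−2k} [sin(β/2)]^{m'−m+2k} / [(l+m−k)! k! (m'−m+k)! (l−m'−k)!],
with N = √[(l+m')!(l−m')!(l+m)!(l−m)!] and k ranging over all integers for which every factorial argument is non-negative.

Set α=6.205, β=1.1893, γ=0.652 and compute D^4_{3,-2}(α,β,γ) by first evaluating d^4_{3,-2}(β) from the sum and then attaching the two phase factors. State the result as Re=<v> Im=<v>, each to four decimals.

Re=-0.0096 Im=-0.2982

Split into d^4_{3,-2}(β=1.1893) × two z-phases.
c=cos(1.189300/2)=0.828345, s=sin(1.189300/2)=0.560219; N=√[5040·1·2·720]=2693.993318
k∈{0,1} keeps every argument non-negative
  k=0: (−1)^5·2693.9933/(240)·0.8283^3·0.5602^5 = -0.352052
  k=1: (−1)^6·2693.9933/(720)·0.8283^1·0.5602^7 = +0.053676
d^4_{3,-2}(1.1893) = -0.352052 +0.053676 = -0.298376
Phases: e^{-i·(3)·6.2050}=+0.972618+0.232411i, e^{-i·(-2)·0.6520}=+0.263642+0.964620i ⇒ D=-0.009618-0.298221i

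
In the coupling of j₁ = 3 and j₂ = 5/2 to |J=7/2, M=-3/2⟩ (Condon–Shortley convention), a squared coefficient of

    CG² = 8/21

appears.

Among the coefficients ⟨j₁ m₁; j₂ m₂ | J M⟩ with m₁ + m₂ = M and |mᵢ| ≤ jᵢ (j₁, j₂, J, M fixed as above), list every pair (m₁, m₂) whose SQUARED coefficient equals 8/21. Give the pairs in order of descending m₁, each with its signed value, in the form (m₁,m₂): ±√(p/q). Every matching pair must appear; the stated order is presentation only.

(1,-5/2): +√(8/21)

Admissible pairs with m₁+m₂ = M = -3/2: (-3,3/2), (-2,1/2), (-1,-1/2), (0,-3/2), (1,-5/2)
  (m₁,m₂)=(1,-5/2): CG² = 8/21, CG = +√(8/21)   ← matches the target
  (m₁,m₂)=(0,-3/2): CG² = 0/1, CG = 0
  (m₁,m₂)=(-1,-1/2): CG² = 5/21, CG = −√(5/21)
  (m₁,m₂)=(-2,1/2): CG² = 2/21, CG = +√(2/21)
  (m₁,m₂)=(-3,3/2): CG² = 2/7, CG = +√(2/7)
Pairs with CG² = 8/21: (1,-5/2): +√(8/21)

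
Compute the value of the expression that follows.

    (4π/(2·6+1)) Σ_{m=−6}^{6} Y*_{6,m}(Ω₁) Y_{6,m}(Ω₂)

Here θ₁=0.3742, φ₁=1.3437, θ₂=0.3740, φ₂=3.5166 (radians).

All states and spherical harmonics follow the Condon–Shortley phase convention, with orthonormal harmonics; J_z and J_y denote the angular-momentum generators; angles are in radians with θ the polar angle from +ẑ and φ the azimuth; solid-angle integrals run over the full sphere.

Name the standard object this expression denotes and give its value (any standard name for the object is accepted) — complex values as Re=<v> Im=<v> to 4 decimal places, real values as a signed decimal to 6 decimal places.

Legendre polynomial (addition theorem), -0.377036

This sum is the spherical-harmonic addition theorem: it equals the Legendre polynomial P_l(cos γ) of the angle γ between the two directions.
Summing Y*_{l m}(θ₁,φ₁)·Y_{l m}(θ₂,φ₂) over m ∈ [−6, 6]; prefactor 4π/(2·6+1) = 0.966644:
  m=-6: (-0.00024 + 0.00113j) × (-0.00072 - 0.00089j) = 0.00000 - 0.00000j  (running Σ = 0.00000 - 0.00000j)
  m=-5: (0.00922 + 0.00429j) × (0.00304 + 0.00967j) = -0.00001 + 0.00010j  (running Σ = -0.00001 + 0.00010j)
  m=-4: (0.03341 - 0.04284j) × (0.00383 - 0.05409j) = -0.00219 - 0.00197j  (running Σ = -0.00220 - 0.00187j)
  m=-3: (-0.12178 - 0.15020j) × (-0.08327 + 0.17426j) = 0.03632 - 0.00871j  (running Σ = 0.03411 - 0.01058j)
  m=-2: (-0.39792 + 0.19428j) × (0.32384 - 0.30169j) = -0.07025 + 0.18296j  (running Σ = -0.03613 + 0.17238j)
  m=-1: (0.11926 + 0.51611j) × (-0.49317 + 0.19413j) = -0.15901 - 0.23138j  (running Σ = -0.19514 - 0.05900j)
  m=0: (-0.01587 + 0.00000j) × (-0.01518 + 0.00000j) = 0.00024 + 0.00000j  (running Σ = -0.19490 - 0.05900j)
  m=1: (-0.11926 + 0.51611j) × (0.49317 + 0.19413j) = -0.15901 + 0.23138j  (running Σ = -0.35391 + 0.17238j)
  m=2: (-0.39792 - 0.19428j) × (0.32384 + 0.30169j) = -0.07025 - 0.18296j  (running Σ = -0.42416 - 0.01058j)
  m=3: (0.12178 - 0.15020j) × (0.08327 + 0.17426j) = 0.03632 + 0.00871j  (running Σ = -0.38784 - 0.00187j)
  m=4: (0.03341 + 0.04284j) × (0.00383 + 0.05409j) = -0.00219 + 0.00197j  (running Σ = -0.39003 + 0.00010j)
  m=5: (-0.00922 + 0.00429j) × (-0.00304 + 0.00967j) = -0.00001 - 0.00010j  (running Σ = -0.39005 - 0.00000j)
  m=6: (-0.00024 - 0.00113j) × (-0.00072 + 0.00089j) = 0.00000 + 0.00000j  (running Σ = -0.39005 + 0.00000j)
Total Σ_m = -0.39005 + 0.00000j. Multiply by 0.966644: -0.37704 + 0.00000j. P_6(cos γ) = -0.377036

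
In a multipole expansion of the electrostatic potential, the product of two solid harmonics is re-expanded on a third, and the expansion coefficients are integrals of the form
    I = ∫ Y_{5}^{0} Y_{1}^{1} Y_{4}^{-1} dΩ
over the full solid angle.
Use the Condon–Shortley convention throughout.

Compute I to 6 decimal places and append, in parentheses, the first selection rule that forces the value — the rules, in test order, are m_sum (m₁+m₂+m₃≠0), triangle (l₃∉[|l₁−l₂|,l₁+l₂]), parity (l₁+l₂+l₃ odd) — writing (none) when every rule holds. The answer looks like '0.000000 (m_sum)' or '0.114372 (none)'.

m-sum 0 ✓  L=10 even ✓  4≤4≤6 ✓
Π(2lᵢ+1) = 11×3×9 = 297
triangle coeff Δ(5,1,4) = 1/495
Σ_t [1,1]: t=1:−1/576 = -1/576
(3j)²=5/99 [(5 1 4; 0 0 0)], sign=-1
Σ_t [2,2]: t=2:+1/1440 = 1/1440
(3j)²=2/99 [(5 1 4; 0 1 -1)], sign=-1
⇒ 4πI² = 10/33
I = (+1)√(10/33/(4π)) = 0.15528807
No selection rule forces the value: the integral is nonzero (none).

0.155288 (none)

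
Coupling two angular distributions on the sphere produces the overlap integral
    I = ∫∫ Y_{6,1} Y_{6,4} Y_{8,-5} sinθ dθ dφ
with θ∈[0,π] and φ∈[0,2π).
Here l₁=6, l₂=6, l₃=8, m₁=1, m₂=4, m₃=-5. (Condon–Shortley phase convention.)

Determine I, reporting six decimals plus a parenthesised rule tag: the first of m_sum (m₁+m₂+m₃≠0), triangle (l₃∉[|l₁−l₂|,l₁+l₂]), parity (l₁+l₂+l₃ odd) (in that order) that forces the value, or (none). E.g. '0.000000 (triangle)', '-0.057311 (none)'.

0.126849 (none)

Checks pass: Σm=0; 20 even; l₃=8∈[0,12].
(2·6+1)(2·6+1)(2·8+1) = 2873
Δ: 4! 8! 8! / 21! → 1/1309458150
sum: t=0:+1/49766400 t=1:−1/3110400 t=2:+1/1327104 t=3:−1/3110400 t=4:+1/49766400 = 1/6635520
3j²(6 6 8; 0 0 0) = Δ·Π!·Σ² = 350/46189  (sign +1)
sum: t=2:+1/116121600 t=3:−1/43545600 t=4:+1/174182400 = -1/116121600
3j²(6 6 8; 1 4 -5) = Δ·Π!·Σ² = 3/323  (sign +1)
combine: 4πI² = 2873·350/46189·3/323 = 13650/67507
take √, sign +1: I = 0.12684898
No selection rule forces the value: the integral is nonzero (none).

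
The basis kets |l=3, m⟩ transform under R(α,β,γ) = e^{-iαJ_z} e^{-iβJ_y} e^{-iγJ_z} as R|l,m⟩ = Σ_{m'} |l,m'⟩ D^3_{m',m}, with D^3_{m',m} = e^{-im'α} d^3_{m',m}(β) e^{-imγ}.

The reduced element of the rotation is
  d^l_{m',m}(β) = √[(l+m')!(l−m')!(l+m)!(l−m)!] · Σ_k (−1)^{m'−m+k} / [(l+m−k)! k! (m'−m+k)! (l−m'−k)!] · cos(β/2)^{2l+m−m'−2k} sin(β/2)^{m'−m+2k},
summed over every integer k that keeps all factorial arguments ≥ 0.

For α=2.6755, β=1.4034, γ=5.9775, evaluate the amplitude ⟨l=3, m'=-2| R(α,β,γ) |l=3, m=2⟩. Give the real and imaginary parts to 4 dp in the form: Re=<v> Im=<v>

First d^3_{-2,2}(β=1.4034), then the phase factors e^{-i(-2)α} and e^{-i(2)γ}:
c=cos(1.403400/2)=0.763746, s=sin(1.403400/2)=0.645517; N=√[1·120·120·1]=120.000000
Admissible k: 4..5 (factorial args all ≥0)
  k=4: (−1)^0·120.0000/(24)·0.7637^2·0.6455^4 = +0.506406
  k=5: (−1)^1·120.0000/(120)·0.7637^0·0.6455^6 = -0.072351
d^3_{-2,2}(1.4034) = +0.506406 -0.072351 = +0.434054
Attach z-rotation phases: D = e^{-i(-2)(2.6755)}·(+0.434054)·e^{-i(2)(5.9775)} = +0.411908-0.136875i

Re=0.4119 Im=-0.1369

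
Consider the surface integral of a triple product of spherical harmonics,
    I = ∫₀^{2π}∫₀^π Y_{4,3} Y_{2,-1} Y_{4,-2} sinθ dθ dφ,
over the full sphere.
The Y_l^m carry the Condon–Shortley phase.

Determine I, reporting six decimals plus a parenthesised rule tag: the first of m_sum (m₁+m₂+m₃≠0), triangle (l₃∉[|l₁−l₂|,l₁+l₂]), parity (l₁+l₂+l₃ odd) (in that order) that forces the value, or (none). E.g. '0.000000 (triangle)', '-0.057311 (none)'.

Rules hold: Σm=0, L=10 even, 2≤4≤6.
N = 9·5·9 = 405
Δ = 2!·6!·2!/11! = 1/13860
Racah Σ t=0..2: t=0:+1/192 t=1:−1/36 t=2:+1/192 = -5/288
⇒ 3j(4 2 4; 0 0 0)² = 20/693, sgn -1
Racah Σ t=0..1: t=0:+1/240 t=1:−1/1440 = 1/288
⇒ 3j(4 2 4; 3 -1 -2)² = 5/132, sgn +1
4πI² = N·(3j₀)²·(3jₘ)² = 375/847
I = -1·√(0.442739/4π) = -0.18770204
No selection rule forces the value: the integral is nonzero (none).

-0.187702 (none)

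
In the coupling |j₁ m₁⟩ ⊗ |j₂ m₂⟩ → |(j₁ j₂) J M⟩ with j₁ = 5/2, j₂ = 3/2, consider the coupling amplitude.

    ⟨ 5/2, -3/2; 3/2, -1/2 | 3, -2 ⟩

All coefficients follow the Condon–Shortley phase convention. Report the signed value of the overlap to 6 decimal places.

−√(1/12) ≈ -0.288675

triangle: 1!*4!*2!/8! = 48/40320
(j±m)!: 1!*4!*1!*2!*1!*5! = 5760
prefactor² = (2J+1)*Δ*N² = 48
  k=0: +1/(0!*1!*4!*1!*0!*1!) = 1/24
  k=1: −1/(1!*0!*3!*0!*1!*2!) = -1/12
Σ = -1/24  ⇒  CG² = 48*(-1/24)² = 1/12
CG = −√(1/12) = -0.288675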